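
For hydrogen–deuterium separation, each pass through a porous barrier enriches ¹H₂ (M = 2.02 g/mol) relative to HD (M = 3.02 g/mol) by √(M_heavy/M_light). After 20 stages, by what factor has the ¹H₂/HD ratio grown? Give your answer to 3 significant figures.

The single-stage factor is √(M_heavy/M_light), so 20 stages give [√(3.02/2.02)]^20 = (3.02/2.02)^(20/2).
= 1.49505^10 = 55.8.

55.8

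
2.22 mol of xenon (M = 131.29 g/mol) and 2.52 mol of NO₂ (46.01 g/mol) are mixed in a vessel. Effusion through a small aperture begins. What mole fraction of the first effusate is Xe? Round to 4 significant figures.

Each component's effusion rate ∝ (its partial pressure)·(1/√M) ∝ n_i/√M_i.
So x_Xe in the escaping gas = (n_Xe/√M_Xe) / Σ(n_i/√M_i)
= (2.22/√131.29) / (2.22/√131.29 + 2.52/√46.01) = 0.1937/(0.1937 + 0.3715) = 0.3428.

0.3428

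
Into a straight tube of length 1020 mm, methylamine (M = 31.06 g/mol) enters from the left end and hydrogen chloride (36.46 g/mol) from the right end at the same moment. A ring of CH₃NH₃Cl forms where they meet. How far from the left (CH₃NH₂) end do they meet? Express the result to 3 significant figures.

530 mm

Distances travelled in equal time are proportional to diffusion rates, so d_CH₃NH₂/d_HCl = √(M_HCl/M_CH₃NH₂) = √(36.46/31.06) = 1.083.
With d_CH₃NH₂ + d_HCl = 1020 mm, d_HCl = 1020/(1 + 1.083) = 489.6 mm.
d_CH₃NH₂ = 1020 − 489.6 = 530 mm.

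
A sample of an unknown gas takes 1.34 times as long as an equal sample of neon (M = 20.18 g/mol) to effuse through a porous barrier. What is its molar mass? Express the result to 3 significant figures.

Since effusion rate ∝ 1/√M, t_X/t_Ne = √(M_X/M_Ne).
1.34 = √(M_X/20.18)
M_X = 20.18 × 1.34² = 20.18 × 1.796 = 36.2 g/mol

36.2 g/mol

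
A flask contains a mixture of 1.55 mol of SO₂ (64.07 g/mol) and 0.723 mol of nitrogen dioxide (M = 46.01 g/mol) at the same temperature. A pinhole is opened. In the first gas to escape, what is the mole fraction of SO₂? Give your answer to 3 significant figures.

0.645

Effusion rate of each component ∝ n_i/√M_i (partial pressure × 1/√M).
x_SO₂(eff) = (n_SO₂/√M_SO₂) / (n_SO₂/√M_SO₂ + n_NO₂/√M_NO₂)
= (1.55/√64.07) / (1.55/√64.07 + 0.723/√46.01) = 0.1936/(0.1936 + 0.1066) = 0.645.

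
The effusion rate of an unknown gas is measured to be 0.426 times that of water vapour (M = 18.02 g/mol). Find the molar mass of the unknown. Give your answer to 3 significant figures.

Graham's law gives rate_X/rate_H₂O = √(M_H₂O/M_X).
0.426 = √(18.02/M_X)
M_X = 18.02 / 0.426² = 18.02 / 0.1815 = 99.3 g/mol

99.3 g/mol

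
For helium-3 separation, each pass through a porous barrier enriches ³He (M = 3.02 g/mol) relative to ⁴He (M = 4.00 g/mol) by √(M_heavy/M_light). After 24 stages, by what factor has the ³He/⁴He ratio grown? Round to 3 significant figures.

29.1

Each stage multiplies the ratio by α = √(4.00/3.02), so after 24 stages the overall factor is α^24 = (4.00/3.02)^(24/2).
= 1.32450^12 = 29.1.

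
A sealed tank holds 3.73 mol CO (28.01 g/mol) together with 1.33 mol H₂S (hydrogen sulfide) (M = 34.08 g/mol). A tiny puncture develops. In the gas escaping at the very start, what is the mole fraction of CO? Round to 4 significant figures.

Rate_i ∝ x_i/√M_i (Graham's law weighted by mole fraction), so the effusate composition follows n_i/√M_i.
Mole fraction of CO in the effusate = (n_CO/√M_CO) / (n_CO/√M_CO + n_H₂S/√M_H₂S)
= (3.73/√28.01) / (3.73/√28.01 + 1.33/√34.08) = 0.7048/(0.7048 + 0.2278) = 0.7557.

0.7557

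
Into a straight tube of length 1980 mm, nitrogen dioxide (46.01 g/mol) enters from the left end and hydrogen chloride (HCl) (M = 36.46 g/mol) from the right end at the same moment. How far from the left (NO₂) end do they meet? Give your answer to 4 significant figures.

Graham's law gives d_NO₂/d_HCl = rate_NO₂/rate_HCl = √(M_HCl/M_NO₂) = √(36.46/46.01) = 0.8902.
With d_NO₂ + d_HCl = 1980 mm, d_HCl = 1980/(1 + 0.8902) = 1048 mm.
d_NO₂ = 1980 − 1048 = 932.5 mm.

932.5 mm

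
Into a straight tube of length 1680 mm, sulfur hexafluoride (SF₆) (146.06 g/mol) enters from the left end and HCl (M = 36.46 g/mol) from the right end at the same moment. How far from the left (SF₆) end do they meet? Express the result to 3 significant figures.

Distances travelled in equal time are proportional to diffusion rates, so d_SF₆/d_HCl = √(M_HCl/M_SF₆) = √(36.46/146.06) = 0.4996.
With d_SF₆ + d_HCl = 1680 mm, d_HCl = 1680/(1 + 0.4996) = 1120 mm.
d_SF₆ = 1680 − 1120 = 560 mm.

560 mm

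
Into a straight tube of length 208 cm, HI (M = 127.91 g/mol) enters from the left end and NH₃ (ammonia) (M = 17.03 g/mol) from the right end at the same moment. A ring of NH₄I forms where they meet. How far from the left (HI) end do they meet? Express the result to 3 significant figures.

In equal time, each gas travels a distance ∝ its rate ∝ 1/√M, so d_HI/d_NH₃ = √(M_NH₃/M_HI) = √(17.03/127.91) = 0.3649.
With d_HI + d_NH₃ = 208 cm, d_NH₃ = 208/(1 + 0.3649) = 152.4 cm.
d_HI = 208 − 152.4 = 55.6 cm.

55.6 cm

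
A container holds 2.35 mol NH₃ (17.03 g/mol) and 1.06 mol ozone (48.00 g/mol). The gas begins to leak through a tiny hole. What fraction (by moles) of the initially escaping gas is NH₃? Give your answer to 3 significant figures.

Effusion rate of each component ∝ n_i/√M_i (partial pressure × 1/√M).
So x_NH₃ in the escaping gas = (n_NH₃/√M_NH₃) / Σ(n_i/√M_i)
= (2.35/√17.03) / (2.35/√17.03 + 1.06/√48.00) = 0.5695/(0.5695 + 0.1530) = 0.788.

0.788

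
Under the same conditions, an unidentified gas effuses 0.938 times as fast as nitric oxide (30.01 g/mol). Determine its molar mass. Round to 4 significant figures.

34.11 g/mol

Graham's law gives rate_X/rate_NO = √(M_NO/M_X).
0.938 = √(30.01/M_X)
M_X = 30.01 / 0.938² = 30.01 / 0.8798 = 34.11 g/mol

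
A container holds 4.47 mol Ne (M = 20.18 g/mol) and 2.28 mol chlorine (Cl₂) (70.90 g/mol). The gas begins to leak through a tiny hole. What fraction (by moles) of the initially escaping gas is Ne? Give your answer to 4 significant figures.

0.7861

The effusion rate of species i is ∝ p_i/√M_i ∝ n_i/√M_i.
x_Ne(eff) = (n_Ne/√M_Ne) / (n_Ne/√M_Ne + n_Cl₂/√M_Cl₂)
= (4.47/√20.18) / (4.47/√20.18 + 2.28/√70.90) = 0.9951/(0.9951 + 0.2708) = 0.7861.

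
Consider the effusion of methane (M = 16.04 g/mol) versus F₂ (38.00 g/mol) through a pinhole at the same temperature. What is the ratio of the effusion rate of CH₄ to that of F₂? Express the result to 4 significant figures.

1.539

From Graham's law, rate_CH₄/rate_F₂ = √(M_F₂/M_CH₄) = √(38.00/16.04) = √2.369 = 1.539.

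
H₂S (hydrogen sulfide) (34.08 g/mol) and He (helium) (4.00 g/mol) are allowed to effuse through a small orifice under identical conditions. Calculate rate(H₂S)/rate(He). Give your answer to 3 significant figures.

0.343

Graham's law gives rate_H₂S/rate_He = √(M_He/M_H₂S) = √(4.00/34.08) = √0.1174 = 0.343.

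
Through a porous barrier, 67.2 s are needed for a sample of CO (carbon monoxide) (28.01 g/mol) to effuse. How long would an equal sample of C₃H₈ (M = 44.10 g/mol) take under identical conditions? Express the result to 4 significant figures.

From Graham's law, t_C₃H₈/t_CO = √(M_C₃H₈/M_CO) = √(44.10/28.01) = √1.574 = 1.255.
So the time for C₃H₈ is 67.2 × 1.255 = 84.32 s.

84.32 s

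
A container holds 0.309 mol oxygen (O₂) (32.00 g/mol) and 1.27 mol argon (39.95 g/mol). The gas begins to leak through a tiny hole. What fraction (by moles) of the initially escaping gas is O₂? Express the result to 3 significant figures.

0.214

The effusion rate of species i is ∝ p_i/√M_i ∝ n_i/√M_i.
Mole fraction of O₂ in the effusate = (n_O₂/√M_O₂) / (n_O₂/√M_O₂ + n_Ar/√M_Ar)
= (0.309/√32.00) / (0.309/√32.00 + 1.27/√39.95) = 0.05462/(0.05462 + 0.2009) = 0.214.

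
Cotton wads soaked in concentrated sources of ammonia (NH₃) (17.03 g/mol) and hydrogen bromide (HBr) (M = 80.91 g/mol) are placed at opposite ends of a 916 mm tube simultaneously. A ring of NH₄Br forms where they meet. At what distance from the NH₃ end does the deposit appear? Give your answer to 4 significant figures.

627.9 mm

The fronts meet when d_NH₃ + d_HBr = L with d_NH₃/d_HBr = √(M_HBr/M_NH₃) (Graham's law). Here √(M_HBr/M_NH₃) = √(80.91/17.03) = 2.180.
With d_NH₃ + d_HBr = 916 mm, d_HBr = 916/(1 + 2.180) = 288.1 mm.
d_NH₃ = 916 − 288.1 = 627.9 mm.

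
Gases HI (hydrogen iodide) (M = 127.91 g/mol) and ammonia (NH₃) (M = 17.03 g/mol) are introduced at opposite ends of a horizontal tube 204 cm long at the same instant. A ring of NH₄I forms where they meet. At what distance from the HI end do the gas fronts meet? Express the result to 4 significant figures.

Graham's law gives d_HI/d_NH₃ = rate_HI/rate_NH₃ = √(M_NH₃/M_HI) = √(17.03/127.91) = 0.3649.
With d_HI + d_NH₃ = 204 cm, d_NH₃ = 204/(1 + 0.3649) = 149.5 cm.
d_HI = 204 − 149.5 = 54.54 cm.

54.54 cm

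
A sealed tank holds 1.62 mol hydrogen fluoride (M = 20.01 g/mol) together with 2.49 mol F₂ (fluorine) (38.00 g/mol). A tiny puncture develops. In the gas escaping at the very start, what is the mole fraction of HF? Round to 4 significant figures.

Rate_i ∝ x_i/√M_i (Graham's law weighted by mole fraction), so the effusate composition follows n_i/√M_i.
Mole fraction of HF in the effusate = (n_HF/√M_HF) / (n_HF/√M_HF + n_F₂/√M_F₂)
= (1.62/√20.01) / (1.62/√20.01 + 2.49/√38.00) = 0.3622/(0.3622 + 0.4039) = 0.4727.

0.4727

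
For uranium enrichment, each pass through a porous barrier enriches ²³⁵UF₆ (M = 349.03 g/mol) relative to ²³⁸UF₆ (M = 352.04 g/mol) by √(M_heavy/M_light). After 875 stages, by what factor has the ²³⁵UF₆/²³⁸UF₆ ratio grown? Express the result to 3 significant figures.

42.8

The single-stage factor is √(M_heavy/M_light), so 875 stages give [√(352.04/349.03)]^875 = (352.04/349.03)^(875/2).
= 1.00862^(875/2) = 42.8.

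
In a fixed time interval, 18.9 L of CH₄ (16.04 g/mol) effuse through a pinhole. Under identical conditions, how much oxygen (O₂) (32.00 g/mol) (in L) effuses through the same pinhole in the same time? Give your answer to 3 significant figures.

13.4 L

Graham's law gives rate_O₂/rate_CH₄ = √(M_CH₄/M_O₂) = √(16.04/32.00) = √0.5012 = 0.7080.
So the volume for O₂ is 18.9 × 0.7080 = 13.4 L.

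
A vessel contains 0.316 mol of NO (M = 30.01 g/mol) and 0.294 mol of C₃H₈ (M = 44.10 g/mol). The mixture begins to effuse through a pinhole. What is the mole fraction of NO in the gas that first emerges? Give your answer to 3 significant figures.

0.566

The effusion rate of species i is ∝ p_i/√M_i ∝ n_i/√M_i.
x_NO(eff) = (n_NO/√M_NO) / (n_NO/√M_NO + n_C₃H₈/√M_C₃H₈)
= (0.316/√30.01) / (0.316/√30.01 + 0.294/√44.10) = 0.05768/(0.05768 + 0.04427) = 0.566.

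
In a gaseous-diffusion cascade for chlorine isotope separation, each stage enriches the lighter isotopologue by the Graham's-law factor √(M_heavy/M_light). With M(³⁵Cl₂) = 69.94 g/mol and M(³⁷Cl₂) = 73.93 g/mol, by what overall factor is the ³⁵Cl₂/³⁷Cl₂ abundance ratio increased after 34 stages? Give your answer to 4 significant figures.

After 34 stages the ratio has grown by (√(73.93/69.94))^34 = (73.93/69.94)^(34/2).
= 1.05705^17 = 2.568.

2.568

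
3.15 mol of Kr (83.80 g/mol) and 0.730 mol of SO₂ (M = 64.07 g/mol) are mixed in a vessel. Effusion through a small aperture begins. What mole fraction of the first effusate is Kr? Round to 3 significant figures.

Rate_i ∝ x_i/√M_i (Graham's law weighted by mole fraction), so the effusate composition follows n_i/√M_i.
x_Kr(eff) = (n_Kr/√M_Kr) / (n_Kr/√M_Kr + n_SO₂/√M_SO₂)
= (3.15/√83.80) / (3.15/√83.80 + 0.730/√64.07) = 0.3441/(0.3441 + 0.09120) = 0.790.

0.790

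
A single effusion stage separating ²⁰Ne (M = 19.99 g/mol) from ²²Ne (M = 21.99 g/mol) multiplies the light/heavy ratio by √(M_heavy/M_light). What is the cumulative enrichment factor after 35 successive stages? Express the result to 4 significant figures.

Overall factor = α^35 with α = √(21.99/19.99), i.e. (21.99/19.99)^(35/2).
= 1.10005^(35/2) = 5.305.

5.305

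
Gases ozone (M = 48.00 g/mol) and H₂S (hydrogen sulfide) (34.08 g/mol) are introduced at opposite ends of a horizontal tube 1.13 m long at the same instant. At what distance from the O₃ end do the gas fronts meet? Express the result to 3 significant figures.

In equal time, each gas travels a distance ∝ its rate ∝ 1/√M, so d_O₃/d_H₂S = √(M_H₂S/M_O₃) = √(34.08/48.00) = 0.8426.
With d_O₃ + d_H₂S = 1.13 m, d_H₂S = 1.13/(1 + 0.8426) = 0.6133 m.
d_O₃ = 1.13 − 0.6133 = 0.517 m.

0.517 m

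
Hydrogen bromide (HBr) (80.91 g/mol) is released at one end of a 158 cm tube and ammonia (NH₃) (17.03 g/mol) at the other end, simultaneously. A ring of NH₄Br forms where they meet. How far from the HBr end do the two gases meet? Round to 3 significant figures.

49.7 cm

The fronts meet when d_HBr + d_NH₃ = L with d_HBr/d_NH₃ = √(M_NH₃/M_HBr) (Graham's law). Here √(M_NH₃/M_HBr) = √(17.03/80.91) = 0.4588.
With d_HBr + d_NH₃ = 158 cm, d_NH₃ = 158/(1 + 0.4588) = 108.3 cm.
d_HBr = 158 − 108.3 = 49.7 cm.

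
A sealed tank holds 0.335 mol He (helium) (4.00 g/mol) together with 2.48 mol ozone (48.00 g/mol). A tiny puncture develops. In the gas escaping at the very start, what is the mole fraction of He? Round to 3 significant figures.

0.319

Effusion rate of each component ∝ n_i/√M_i (partial pressure × 1/√M).
x_He(eff) = (n_He/√M_He) / (n_He/√M_He + n_O₃/√M_O₃)
= (0.335/√4.00) / (0.335/√4.00 + 2.48/√48.00) = 0.1675/(0.1675 + 0.3580) = 0.319.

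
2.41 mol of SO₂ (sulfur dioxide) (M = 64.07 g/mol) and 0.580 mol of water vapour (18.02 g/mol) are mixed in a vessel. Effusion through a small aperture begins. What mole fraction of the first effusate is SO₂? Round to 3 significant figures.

0.688

Effusion rate of each component ∝ n_i/√M_i (partial pressure × 1/√M).
So x_SO₂ in the escaping gas = (n_SO₂/√M_SO₂) / Σ(n_i/√M_i)
= (2.41/√64.07) / (2.41/√64.07 + 0.580/√18.02) = 0.3011/(0.3011 + 0.1366) = 0.688.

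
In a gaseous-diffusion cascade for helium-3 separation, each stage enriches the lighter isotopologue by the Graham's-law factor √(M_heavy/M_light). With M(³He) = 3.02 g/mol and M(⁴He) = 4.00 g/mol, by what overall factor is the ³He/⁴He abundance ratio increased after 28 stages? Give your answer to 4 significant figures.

51.14

Overall factor = α^28 with α = √(4.00/3.02), i.e. (4.00/3.02)^(28/2).
= 1.32450^14 = 51.14.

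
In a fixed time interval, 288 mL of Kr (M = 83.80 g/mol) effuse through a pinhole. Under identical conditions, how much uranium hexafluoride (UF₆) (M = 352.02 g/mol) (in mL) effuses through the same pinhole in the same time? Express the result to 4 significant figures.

By Graham's law, rate_UF₆/rate_Kr = √(M_Kr/M_UF₆) = √(83.80/352.02) = √0.2381 = 0.4879.
So the volume for UF₆ is 288 × 0.4879 = 140.5 mL.

140.5 mL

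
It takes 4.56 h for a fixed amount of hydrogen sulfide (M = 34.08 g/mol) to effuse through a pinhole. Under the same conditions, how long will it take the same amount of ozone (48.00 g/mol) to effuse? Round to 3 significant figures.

5.41 h

Since effusion rate ∝ 1/√M, t_O₃/t_H₂S = √(M_O₃/M_H₂S) = √(48.00/34.08) = √1.408 = 1.187.
So the time for O₃ is 4.56 × 1.187 = 5.41 h.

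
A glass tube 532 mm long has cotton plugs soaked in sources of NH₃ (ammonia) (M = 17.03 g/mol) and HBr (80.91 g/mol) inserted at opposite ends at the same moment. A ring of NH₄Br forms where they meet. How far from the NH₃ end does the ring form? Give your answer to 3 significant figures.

In equal time, each gas travels a distance ∝ its rate ∝ 1/√M, so d_NH₃/d_HBr = √(M_HBr/M_NH₃) = √(80.91/17.03) = 2.180.
With d_NH₃ + d_HBr = 532 mm, d_HBr = 532/(1 + 2.180) = 167.3 mm.
d_NH₃ = 532 − 167.3 = 365 mm.

365 mm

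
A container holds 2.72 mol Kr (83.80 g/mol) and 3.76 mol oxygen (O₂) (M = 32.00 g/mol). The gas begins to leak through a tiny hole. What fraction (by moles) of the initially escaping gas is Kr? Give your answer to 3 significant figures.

Effusion rate of each component ∝ n_i/√M_i (partial pressure × 1/√M).
So x_Kr in the escaping gas = (n_Kr/√M_Kr) / Σ(n_i/√M_i)
= (2.72/√83.80) / (2.72/√83.80 + 3.76/√32.00) = 0.2971/(0.2971 + 0.6647) = 0.309.

0.309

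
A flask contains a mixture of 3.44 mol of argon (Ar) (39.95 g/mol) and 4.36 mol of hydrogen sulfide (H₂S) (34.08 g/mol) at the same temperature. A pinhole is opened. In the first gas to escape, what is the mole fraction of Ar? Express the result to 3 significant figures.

0.422

Effusion rate of each component ∝ n_i/√M_i (partial pressure × 1/√M).
x_Ar(eff) = (n_Ar/√M_Ar) / (n_Ar/√M_Ar + n_H₂S/√M_H₂S)
= (3.44/√39.95) / (3.44/√39.95 + 4.36/√34.08) = 0.5443/(0.5443 + 0.7469) = 0.422.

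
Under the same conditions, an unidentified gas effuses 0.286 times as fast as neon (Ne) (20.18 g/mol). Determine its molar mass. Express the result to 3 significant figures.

247 g/mol

Since effusion rate ∝ 1/√M, rate_X/rate_Ne = √(M_Ne/M_X).
0.286 = √(20.18/M_X)
M_X = 20.18 / 0.286² = 20.18 / 0.08180 = 247 g/mol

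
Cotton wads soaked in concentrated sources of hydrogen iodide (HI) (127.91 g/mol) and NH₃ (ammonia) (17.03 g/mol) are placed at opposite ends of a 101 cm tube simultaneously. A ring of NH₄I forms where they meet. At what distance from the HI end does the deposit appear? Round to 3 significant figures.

27.0 cm

The fronts meet when d_HI + d_NH₃ = L with d_HI/d_NH₃ = √(M_NH₃/M_HI) (Graham's law). Here √(M_NH₃/M_HI) = √(17.03/127.91) = 0.3649.
With d_HI + d_NH₃ = 101 cm, d_NH₃ = 101/(1 + 0.3649) = 74.00 cm.
d_HI = 101 − 74.00 = 27.0 cm.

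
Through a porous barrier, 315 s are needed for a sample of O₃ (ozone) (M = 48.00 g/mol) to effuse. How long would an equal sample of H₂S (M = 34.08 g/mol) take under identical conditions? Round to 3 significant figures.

Since effusion rate ∝ 1/√M, t_H₂S/t_O₃ = √(M_H₂S/M_O₃) = √(34.08/48.00) = √0.7100 = 0.8426.
So the time for H₂S is 315 × 0.8426 = 265 s.

265 s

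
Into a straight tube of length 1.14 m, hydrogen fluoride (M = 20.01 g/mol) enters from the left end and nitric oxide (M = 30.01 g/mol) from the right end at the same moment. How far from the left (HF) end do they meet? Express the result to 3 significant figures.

0.628 m

Graham's law gives d_HF/d_NO = rate_HF/rate_NO = √(M_NO/M_HF) = √(30.01/20.01) = 1.225.
With d_HF + d_NO = 1.14 m, d_NO = 1.14/(1 + 1.225) = 0.5124 m.
d_HF = 1.14 − 0.5124 = 0.628 m.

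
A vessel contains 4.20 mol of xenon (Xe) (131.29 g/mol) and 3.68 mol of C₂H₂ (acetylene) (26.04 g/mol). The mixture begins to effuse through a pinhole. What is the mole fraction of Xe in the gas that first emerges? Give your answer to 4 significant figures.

0.3370

The effusion rate of species i is ∝ p_i/√M_i ∝ n_i/√M_i.
Mole fraction of Xe in the effusate = (n_Xe/√M_Xe) / (n_Xe/√M_Xe + n_C₂H₂/√M_C₂H₂)
= (4.20/√131.29) / (4.20/√131.29 + 3.68/√26.04) = 0.3666/(0.3666 + 0.7212) = 0.3370.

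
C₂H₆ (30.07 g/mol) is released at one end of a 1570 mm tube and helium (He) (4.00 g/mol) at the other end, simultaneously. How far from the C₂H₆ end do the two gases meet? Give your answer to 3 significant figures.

420 mm

The fronts meet when d_C₂H₆ + d_He = L with d_C₂H₆/d_He = √(M_He/M_C₂H₆) (Graham's law). Here √(M_He/M_C₂H₆) = √(4.00/30.07) = 0.3647.
With d_C₂H₆ + d_He = 1570 mm, d_He = 1570/(1 + 0.3647) = 1150 mm.
d_C₂H₆ = 1570 − 1150 = 420 mm.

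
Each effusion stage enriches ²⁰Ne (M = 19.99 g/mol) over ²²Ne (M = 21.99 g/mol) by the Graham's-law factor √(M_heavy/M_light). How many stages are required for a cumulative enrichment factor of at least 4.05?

30

Single-stage factor α = √(21.99/19.99), so ln α = ½ ln(1.10005) = 0.04768.
Need α^N ≥ 4.05 ⇒ N ≥ ln(4.05) / ln α = 1.399 / 0.04768 = 29.34.
So at least 30 stages are needed.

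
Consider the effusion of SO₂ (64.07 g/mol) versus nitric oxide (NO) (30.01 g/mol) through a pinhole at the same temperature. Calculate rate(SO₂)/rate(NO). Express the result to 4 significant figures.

Since effusion rate ∝ 1/√M, rate_SO₂/rate_NO = √(M_NO/M_SO₂) = √(30.01/64.07) = √0.4684 = 0.6844.

0.6844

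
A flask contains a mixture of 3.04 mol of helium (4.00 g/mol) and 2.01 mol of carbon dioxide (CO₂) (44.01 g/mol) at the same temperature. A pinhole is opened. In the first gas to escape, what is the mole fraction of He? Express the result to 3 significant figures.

0.834

Effusion rate of each component ∝ n_i/√M_i (partial pressure × 1/√M).
x_He(eff) = (n_He/√M_He) / (n_He/√M_He + n_CO₂/√M_CO₂)
= (3.04/√4.00) / (3.04/√4.00 + 2.01/√44.01) = 1.520/(1.520 + 0.3030) = 0.834.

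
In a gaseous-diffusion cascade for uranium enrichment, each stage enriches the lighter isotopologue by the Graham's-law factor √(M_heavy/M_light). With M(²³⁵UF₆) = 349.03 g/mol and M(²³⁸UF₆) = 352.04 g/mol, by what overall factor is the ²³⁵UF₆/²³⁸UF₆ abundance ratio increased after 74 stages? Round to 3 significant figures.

1.37

The single-stage factor is √(M_heavy/M_light), so 74 stages give [√(352.04/349.03)]^74 = (352.04/349.03)^(74/2).
= 1.00862^37 = 1.37.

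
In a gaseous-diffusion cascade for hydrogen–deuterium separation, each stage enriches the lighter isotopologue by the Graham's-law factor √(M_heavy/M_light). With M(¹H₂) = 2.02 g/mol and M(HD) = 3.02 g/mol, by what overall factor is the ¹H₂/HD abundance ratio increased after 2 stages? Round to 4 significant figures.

1.495

After 2 stages the ratio has grown by (√(3.02/2.02))^2 = (3.02/2.02)^(2/2).
= 1.49505^1 = 1.495.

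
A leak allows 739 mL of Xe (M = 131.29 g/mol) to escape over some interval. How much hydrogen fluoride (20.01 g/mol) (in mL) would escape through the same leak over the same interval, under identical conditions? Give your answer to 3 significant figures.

1890 mL

From Graham's law, rate_HF/rate_Xe = √(M_Xe/M_HF) = √(131.29/20.01) = √6.561 = 2.561.
So the volume for HF is 739 × 2.561 = 1890 mL.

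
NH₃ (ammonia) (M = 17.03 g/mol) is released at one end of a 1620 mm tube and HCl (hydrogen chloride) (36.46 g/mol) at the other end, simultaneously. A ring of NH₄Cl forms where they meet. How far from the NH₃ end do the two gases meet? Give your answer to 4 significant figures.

In equal time, each gas travels a distance ∝ its rate ∝ 1/√M, so d_NH₃/d_HCl = √(M_HCl/M_NH₃) = √(36.46/17.03) = 1.463.
With d_NH₃ + d_HCl = 1620 mm, d_HCl = 1620/(1 + 1.463) = 657.7 mm.
d_NH₃ = 1620 − 657.7 = 962.3 mm.

962.3 mm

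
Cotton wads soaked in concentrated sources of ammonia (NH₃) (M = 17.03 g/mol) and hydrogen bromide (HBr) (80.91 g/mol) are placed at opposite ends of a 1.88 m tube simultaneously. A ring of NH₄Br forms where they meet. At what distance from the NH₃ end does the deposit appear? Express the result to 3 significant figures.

1.29 m

Distances travelled in equal time are proportional to diffusion rates, so d_NH₃/d_HBr = √(M_HBr/M_NH₃) = √(80.91/17.03) = 2.180.
With d_NH₃ + d_HBr = 1.88 m, d_HBr = 1.88/(1 + 2.180) = 0.5913 m.
d_NH₃ = 1.88 − 0.5913 = 1.29 m.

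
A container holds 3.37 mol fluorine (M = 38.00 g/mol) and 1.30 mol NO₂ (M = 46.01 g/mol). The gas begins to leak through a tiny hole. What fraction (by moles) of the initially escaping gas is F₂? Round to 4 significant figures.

0.7404

Effusion rate of each component ∝ n_i/√M_i (partial pressure × 1/√M).
Mole fraction of F₂ in the effusate = (n_F₂/√M_F₂) / (n_F₂/√M_F₂ + n_NO₂/√M_NO₂)
= (3.37/√38.00) / (3.37/√38.00 + 1.30/√46.01) = 0.5467/(0.5467 + 0.1917) = 0.7404.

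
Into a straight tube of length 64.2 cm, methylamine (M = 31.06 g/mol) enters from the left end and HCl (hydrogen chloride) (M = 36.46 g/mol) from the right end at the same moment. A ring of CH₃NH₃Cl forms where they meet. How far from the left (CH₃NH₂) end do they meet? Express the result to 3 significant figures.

Graham's law gives d_CH₃NH₂/d_HCl = rate_CH₃NH₂/rate_HCl = √(M_HCl/M_CH₃NH₂) = √(36.46/31.06) = 1.083.
With d_CH₃NH₂ + d_HCl = 64.2 cm, d_HCl = 64.2/(1 + 1.083) = 30.81 cm.
d_CH₃NH₂ = 64.2 − 30.81 = 33.4 cm.

33.4 cm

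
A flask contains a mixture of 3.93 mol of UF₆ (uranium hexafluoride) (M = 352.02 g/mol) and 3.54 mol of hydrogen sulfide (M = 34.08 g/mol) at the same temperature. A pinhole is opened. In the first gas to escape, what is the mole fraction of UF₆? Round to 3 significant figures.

0.257

Each component's effusion rate ∝ (its partial pressure)·(1/√M) ∝ n_i/√M_i.
x_UF₆(eff) = (n_UF₆/√M_UF₆) / (n_UF₆/√M_UF₆ + n_H₂S/√M_H₂S)
= (3.93/√352.02) / (3.93/√352.02 + 3.54/√34.08) = 0.2095/(0.2095 + 0.6064) = 0.257.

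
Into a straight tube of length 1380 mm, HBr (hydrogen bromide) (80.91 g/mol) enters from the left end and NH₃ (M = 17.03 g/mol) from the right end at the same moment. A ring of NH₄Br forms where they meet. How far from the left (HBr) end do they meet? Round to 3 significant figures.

434 mm

Distances travelled in equal time are proportional to diffusion rates, so d_HBr/d_NH₃ = √(M_NH₃/M_HBr) = √(17.03/80.91) = 0.4588.
With d_HBr + d_NH₃ = 1380 mm, d_NH₃ = 1380/(1 + 0.4588) = 946.0 mm.
d_HBr = 1380 − 946.0 = 434 mm.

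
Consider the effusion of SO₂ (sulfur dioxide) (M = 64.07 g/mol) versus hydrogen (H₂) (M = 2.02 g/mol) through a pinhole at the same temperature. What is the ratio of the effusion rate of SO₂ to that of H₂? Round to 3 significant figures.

Since effusion rate ∝ 1/√M, rate_SO₂/rate_H₂ = √(M_H₂/M_SO₂) = √(2.02/64.07) = √0.03153 = 0.178.

0.178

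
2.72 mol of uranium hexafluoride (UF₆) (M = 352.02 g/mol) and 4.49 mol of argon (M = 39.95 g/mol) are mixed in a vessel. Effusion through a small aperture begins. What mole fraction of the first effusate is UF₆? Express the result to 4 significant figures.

0.1695

Rate_i ∝ x_i/√M_i (Graham's law weighted by mole fraction), so the effusate composition follows n_i/√M_i.
x_UF₆(eff) = (n_UF₆/√M_UF₆) / (n_UF₆/√M_UF₆ + n_Ar/√M_Ar)
= (2.72/√352.02) / (2.72/√352.02 + 4.49/√39.95) = 0.1450/(0.1450 + 0.7104) = 0.1695.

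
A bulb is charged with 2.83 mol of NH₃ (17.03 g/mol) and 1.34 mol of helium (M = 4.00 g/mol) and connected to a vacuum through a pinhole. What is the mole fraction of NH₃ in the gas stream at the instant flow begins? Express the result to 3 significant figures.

0.506

Rate_i ∝ x_i/√M_i (Graham's law weighted by mole fraction), so the effusate composition follows n_i/√M_i.
x_NH₃(eff) = (n_NH₃/√M_NH₃) / (n_NH₃/√M_NH₃ + n_He/√M_He)
= (2.83/√17.03) / (2.83/√17.03 + 1.34/√4.00) = 0.6858/(0.6858 + 0.6700) = 0.506.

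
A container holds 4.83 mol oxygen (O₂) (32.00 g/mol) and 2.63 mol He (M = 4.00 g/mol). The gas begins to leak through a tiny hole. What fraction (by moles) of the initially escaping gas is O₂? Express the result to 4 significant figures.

0.3937

Each component's effusion rate ∝ (its partial pressure)·(1/√M) ∝ n_i/√M_i.
x_O₂(eff) = (n_O₂/√M_O₂) / (n_O₂/√M_O₂ + n_He/√M_He)
= (4.83/√32.00) / (4.83/√32.00 + 2.63/√4.00) = 0.8538/(0.8538 + 1.315) = 0.3937.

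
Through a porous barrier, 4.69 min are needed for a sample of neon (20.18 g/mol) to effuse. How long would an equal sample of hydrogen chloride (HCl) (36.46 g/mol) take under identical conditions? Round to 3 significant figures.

6.30 min

Graham's law gives t_HCl/t_Ne = √(M_HCl/M_Ne) = √(36.46/20.18) = √1.807 = 1.344.
So the time for HCl is 4.69 × 1.344 = 6.30 min.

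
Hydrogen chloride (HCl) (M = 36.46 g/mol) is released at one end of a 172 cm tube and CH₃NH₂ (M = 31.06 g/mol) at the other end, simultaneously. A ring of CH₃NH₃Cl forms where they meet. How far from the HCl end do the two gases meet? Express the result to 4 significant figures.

82.56 cm

The fronts meet when d_HCl + d_CH₃NH₂ = L with d_HCl/d_CH₃NH₂ = √(M_CH₃NH₂/M_HCl) (Graham's law). Here √(M_CH₃NH₂/M_HCl) = √(31.06/36.46) = 0.9230.
With d_HCl + d_CH₃NH₂ = 172 cm, d_CH₃NH₂ = 172/(1 + 0.9230) = 89.44 cm.
d_HCl = 172 − 89.44 = 82.56 cm.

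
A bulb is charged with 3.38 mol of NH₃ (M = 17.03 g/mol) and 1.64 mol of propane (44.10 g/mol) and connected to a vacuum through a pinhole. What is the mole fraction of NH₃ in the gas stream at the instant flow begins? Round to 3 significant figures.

Effusion rate of each component ∝ n_i/√M_i (partial pressure × 1/√M).
So x_NH₃ in the escaping gas = (n_NH₃/√M_NH₃) / Σ(n_i/√M_i)
= (3.38/√17.03) / (3.38/√17.03 + 1.64/√44.10) = 0.8190/(0.8190 + 0.2470) = 0.768.

0.768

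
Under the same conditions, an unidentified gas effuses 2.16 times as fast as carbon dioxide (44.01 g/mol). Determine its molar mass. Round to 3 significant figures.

9.43 g/mol

By Graham's law, rate_X/rate_CO₂ = √(M_CO₂/M_X).
2.16 = √(44.01/M_X)
M_X = 44.01 / 2.16² = 44.01 / 4.666 = 9.43 g/mol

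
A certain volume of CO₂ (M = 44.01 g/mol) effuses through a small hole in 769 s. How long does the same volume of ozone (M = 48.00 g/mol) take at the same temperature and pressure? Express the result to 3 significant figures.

803 s

Since effusion rate ∝ 1/√M, t_O₃/t_CO₂ = √(M_O₃/M_CO₂) = √(48.00/44.01) = √1.091 = 1.044.
So the time for O₃ is 769 × 1.044 = 803 s.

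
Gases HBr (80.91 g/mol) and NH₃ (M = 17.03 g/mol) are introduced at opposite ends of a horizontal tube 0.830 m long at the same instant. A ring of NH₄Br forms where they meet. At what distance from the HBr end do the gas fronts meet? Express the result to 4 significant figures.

The fronts meet when d_HBr + d_NH₃ = L with d_HBr/d_NH₃ = √(M_NH₃/M_HBr) (Graham's law). Here √(M_NH₃/M_HBr) = √(17.03/80.91) = 0.4588.
With d_HBr + d_NH₃ = 0.830 m, d_NH₃ = 0.830/(1 + 0.4588) = 0.5690 m.
d_HBr = 0.830 − 0.5690 = 0.2610 m.

0.2610 m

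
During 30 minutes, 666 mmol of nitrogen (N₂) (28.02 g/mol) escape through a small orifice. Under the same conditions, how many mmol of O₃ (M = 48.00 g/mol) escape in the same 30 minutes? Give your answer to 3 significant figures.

509 mmol

From Graham's law, rate_O₃/rate_N₂ = √(M_N₂/M_O₃) = √(28.02/48.00) = √0.5837 = 0.7640.
So the amount for O₃ is 666 × 0.7640 = 509 mmol.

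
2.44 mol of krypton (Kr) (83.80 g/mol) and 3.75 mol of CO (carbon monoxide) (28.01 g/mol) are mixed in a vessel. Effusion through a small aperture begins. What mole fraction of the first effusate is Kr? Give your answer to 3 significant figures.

The effusion rate of species i is ∝ p_i/√M_i ∝ n_i/√M_i.
So x_Kr in the escaping gas = (n_Kr/√M_Kr) / Σ(n_i/√M_i)
= (2.44/√83.80) / (2.44/√83.80 + 3.75/√28.01) = 0.2665/(0.2665 + 0.7086) = 0.273.

0.273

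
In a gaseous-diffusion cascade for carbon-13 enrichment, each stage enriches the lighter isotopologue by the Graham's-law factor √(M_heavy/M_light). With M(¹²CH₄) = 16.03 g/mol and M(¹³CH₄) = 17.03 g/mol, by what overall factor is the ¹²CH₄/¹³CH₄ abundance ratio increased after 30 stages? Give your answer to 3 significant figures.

2.48

After 30 stages the ratio has grown by (√(17.03/16.03))^30 = (17.03/16.03)^(30/2).
= 1.06238^15 = 2.48.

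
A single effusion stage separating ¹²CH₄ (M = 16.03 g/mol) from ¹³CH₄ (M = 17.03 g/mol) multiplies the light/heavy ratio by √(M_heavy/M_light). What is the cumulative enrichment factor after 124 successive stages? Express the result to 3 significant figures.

42.6

Overall factor = α^124 with α = √(17.03/16.03), i.e. (17.03/16.03)^(124/2).
= 1.06238^62 = 42.6.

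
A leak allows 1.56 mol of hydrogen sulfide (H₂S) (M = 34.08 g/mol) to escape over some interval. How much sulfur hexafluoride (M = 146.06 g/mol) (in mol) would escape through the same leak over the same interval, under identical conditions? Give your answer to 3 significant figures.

0.754 mol

From Graham's law, rate_SF₆/rate_H₂S = √(M_H₂S/M_SF₆) = √(34.08/146.06) = √0.2333 = 0.4830.
So the amount for SF₆ is 1.56 × 0.4830 = 0.754 mol.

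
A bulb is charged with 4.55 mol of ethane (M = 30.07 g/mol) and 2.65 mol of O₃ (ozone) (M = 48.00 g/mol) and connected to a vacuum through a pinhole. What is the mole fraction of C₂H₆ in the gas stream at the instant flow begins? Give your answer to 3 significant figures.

Rate_i ∝ x_i/√M_i (Graham's law weighted by mole fraction), so the effusate composition follows n_i/√M_i.
x_C₂H₆(eff) = (n_C₂H₆/√M_C₂H₆) / (n_C₂H₆/√M_C₂H₆ + n_O₃/√M_O₃)
= (4.55/√30.07) / (4.55/√30.07 + 2.65/√48.00) = 0.8297/(0.8297 + 0.3825) = 0.684.

0.684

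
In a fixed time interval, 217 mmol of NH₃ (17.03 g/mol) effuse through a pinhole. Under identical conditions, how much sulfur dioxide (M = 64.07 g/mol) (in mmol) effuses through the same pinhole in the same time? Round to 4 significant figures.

111.9 mmol

Graham's law gives rate_SO₂/rate_NH₃ = √(M_NH₃/M_SO₂) = √(17.03/64.07) = √0.2658 = 0.5156.
So the amount for SO₂ is 217 × 0.5156 = 111.9 mmol.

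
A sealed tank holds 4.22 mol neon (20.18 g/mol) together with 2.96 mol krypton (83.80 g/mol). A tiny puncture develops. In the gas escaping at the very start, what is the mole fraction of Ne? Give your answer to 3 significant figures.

0.744

Each component's effusion rate ∝ (its partial pressure)·(1/√M) ∝ n_i/√M_i.
So x_Ne in the escaping gas = (n_Ne/√M_Ne) / Σ(n_i/√M_i)
= (4.22/√20.18) / (4.22/√20.18 + 2.96/√83.80) = 0.9394/(0.9394 + 0.3233) = 0.744.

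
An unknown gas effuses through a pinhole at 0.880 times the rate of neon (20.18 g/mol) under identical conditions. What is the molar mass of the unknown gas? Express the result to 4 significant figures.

Graham's law gives rate_X/rate_Ne = √(M_Ne/M_X).
0.880 = √(20.18/M_X)
M_X = 20.18 / 0.880² = 20.18 / 0.7744 = 26.06 g/mol

26.06 g/mol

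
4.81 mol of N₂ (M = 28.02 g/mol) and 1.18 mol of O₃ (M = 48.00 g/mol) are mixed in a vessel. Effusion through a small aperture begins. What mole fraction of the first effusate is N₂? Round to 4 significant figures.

0.8422

Rate_i ∝ x_i/√M_i (Graham's law weighted by mole fraction), so the effusate composition follows n_i/√M_i.
x_N₂(eff) = (n_N₂/√M_N₂) / (n_N₂/√M_N₂ + n_O₃/√M_O₃)
= (4.81/√28.02) / (4.81/√28.02 + 1.18/√48.00) = 0.9087/(0.9087 + 0.1703) = 0.8422.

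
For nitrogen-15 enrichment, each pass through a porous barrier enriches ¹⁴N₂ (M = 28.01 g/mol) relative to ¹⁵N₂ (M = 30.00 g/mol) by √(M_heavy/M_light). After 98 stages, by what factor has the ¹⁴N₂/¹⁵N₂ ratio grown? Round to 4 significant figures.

28.88

Overall factor = α^98 with α = √(30.00/28.01), i.e. (30.00/28.01)^(98/2).
= 1.07105^49 = 28.88.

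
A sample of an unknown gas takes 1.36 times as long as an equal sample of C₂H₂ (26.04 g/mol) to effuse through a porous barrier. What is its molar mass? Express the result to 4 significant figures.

48.16 g/mol

Since effusion rate ∝ 1/√M, t_X/t_C₂H₂ = √(M_X/M_C₂H₂).
1.36 = √(M_X/26.04)
M_X = 26.04 × 1.36² = 26.04 × 1.850 = 48.16 g/mol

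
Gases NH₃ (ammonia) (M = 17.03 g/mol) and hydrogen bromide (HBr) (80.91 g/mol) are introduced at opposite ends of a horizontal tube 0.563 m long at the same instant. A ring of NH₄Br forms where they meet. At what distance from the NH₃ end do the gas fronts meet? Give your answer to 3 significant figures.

0.386 m

Distances travelled in equal time are proportional to diffusion rates, so d_NH₃/d_HBr = √(M_HBr/M_NH₃) = √(80.91/17.03) = 2.180.
With d_NH₃ + d_HBr = 0.563 m, d_HBr = 0.563/(1 + 2.180) = 0.1771 m.
d_NH₃ = 0.563 − 0.1771 = 0.386 m.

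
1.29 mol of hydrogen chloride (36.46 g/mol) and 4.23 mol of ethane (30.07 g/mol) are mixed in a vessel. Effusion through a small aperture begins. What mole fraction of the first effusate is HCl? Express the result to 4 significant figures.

0.2169

Rate_i ∝ x_i/√M_i (Graham's law weighted by mole fraction), so the effusate composition follows n_i/√M_i.
Mole fraction of HCl in the effusate = (n_HCl/√M_HCl) / (n_HCl/√M_HCl + n_C₂H₆/√M_C₂H₆)
= (1.29/√36.46) / (1.29/√36.46 + 4.23/√30.07) = 0.2136/(0.2136 + 0.7714) = 0.2169.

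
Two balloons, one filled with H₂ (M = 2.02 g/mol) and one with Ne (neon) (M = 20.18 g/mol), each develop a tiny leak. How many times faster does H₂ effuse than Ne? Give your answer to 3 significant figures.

3.16

From Graham's law, rate_H₂/rate_Ne = √(M_Ne/M_H₂) = √(20.18/2.02) = √9.990 = 3.16.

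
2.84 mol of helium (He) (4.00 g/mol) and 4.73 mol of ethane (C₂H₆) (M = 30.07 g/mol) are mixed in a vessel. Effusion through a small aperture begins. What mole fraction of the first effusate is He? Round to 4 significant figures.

0.6221

Each component's effusion rate ∝ (its partial pressure)·(1/√M) ∝ n_i/√M_i.
x_He(eff) = (n_He/√M_He) / (n_He/√M_He + n_C₂H₆/√M_C₂H₆)
= (2.84/√4.00) / (2.84/√4.00 + 4.73/√30.07) = 1.420/(1.420 + 0.8626) = 0.6221.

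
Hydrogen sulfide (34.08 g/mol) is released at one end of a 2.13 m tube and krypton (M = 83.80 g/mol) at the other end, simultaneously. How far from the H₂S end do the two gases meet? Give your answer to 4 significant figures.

In equal time, each gas travels a distance ∝ its rate ∝ 1/√M, so d_H₂S/d_Kr = √(M_Kr/M_H₂S) = √(83.80/34.08) = 1.568.
With d_H₂S + d_Kr = 2.13 m, d_Kr = 2.13/(1 + 1.568) = 0.8294 m.
d_H₂S = 2.13 − 0.8294 = 1.301 m.

1.301 m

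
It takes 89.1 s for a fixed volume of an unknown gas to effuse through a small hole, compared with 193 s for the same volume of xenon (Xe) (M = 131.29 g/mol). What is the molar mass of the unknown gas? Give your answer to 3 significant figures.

By Graham's law, t_X/t_Xe = √(M_X/M_Xe).
89.1/193 = 0.4617 = √(M_X/131.29)
M_X = 131.29 × 0.4617² = 131.29 × 0.2131 = 28.0 g/mol

28.0 g/mol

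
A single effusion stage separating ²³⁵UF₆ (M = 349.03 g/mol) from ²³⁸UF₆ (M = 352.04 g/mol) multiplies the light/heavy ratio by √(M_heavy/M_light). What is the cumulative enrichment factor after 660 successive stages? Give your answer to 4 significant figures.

After 660 stages the ratio has grown by (√(352.04/349.03))^660 = (352.04/349.03)^(660/2).
= 1.00862^330 = 17.01.

17.01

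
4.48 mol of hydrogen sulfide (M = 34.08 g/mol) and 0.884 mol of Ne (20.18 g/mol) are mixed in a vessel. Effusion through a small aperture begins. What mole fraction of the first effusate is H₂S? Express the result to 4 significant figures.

0.7959

Rate_i ∝ x_i/√M_i (Graham's law weighted by mole fraction), so the effusate composition follows n_i/√M_i.
x_H₂S(eff) = (n_H₂S/√M_H₂S) / (n_H₂S/√M_H₂S + n_Ne/√M_Ne)
= (4.48/√34.08) / (4.48/√34.08 + 0.884/√20.18) = 0.7674/(0.7674 + 0.1968) = 0.7959.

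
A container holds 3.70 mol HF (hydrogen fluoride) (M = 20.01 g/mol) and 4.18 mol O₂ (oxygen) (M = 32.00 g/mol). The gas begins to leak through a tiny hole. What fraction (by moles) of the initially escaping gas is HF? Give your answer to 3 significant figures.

The effusion rate of species i is ∝ p_i/√M_i ∝ n_i/√M_i.
Mole fraction of HF in the effusate = (n_HF/√M_HF) / (n_HF/√M_HF + n_O₂/√M_O₂)
= (3.70/√20.01) / (3.70/√20.01 + 4.18/√32.00) = 0.8271/(0.8271 + 0.7389) = 0.528.

0.528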